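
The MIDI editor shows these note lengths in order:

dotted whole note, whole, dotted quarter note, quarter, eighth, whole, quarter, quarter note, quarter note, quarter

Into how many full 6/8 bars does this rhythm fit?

One bar of 6/8 = 6 eighth notes.
Express everything in eighth notes: dotted whole note = 12; whole = 8; dotted quarter note = 3; quarter = 2; eighth = 1; whole = 8; quarter = 2; quarter note = 2; quarter note = 2; quarter = 2.
Total: 12 + 8 + 3 + 2 + 1 + 8 + 2 + 2 + 2 + 2 = 42.
42 ÷ 6 = 7 complete bars with 0 left over.

7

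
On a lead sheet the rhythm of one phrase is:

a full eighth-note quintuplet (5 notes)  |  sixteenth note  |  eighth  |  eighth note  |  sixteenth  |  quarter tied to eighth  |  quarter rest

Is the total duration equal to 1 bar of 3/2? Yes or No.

One bar of 3/2 = 24 sixteenth notes.
In sixteenth notes: a full eighth-note quintuplet (5 notes) (five quintuplet eighths span one half) = 8; sixteenth note = 1; eighth = 2; eighth note = 2; sixteenth = 1; quarter tied to eighth (quarter + eighth) = 6; quarter rest = 4.
Adding: 8 + 1 + 2 + 2 + 1 + 6 + 4 = 24.
24 equals 24, so the answer is Yes.

Yes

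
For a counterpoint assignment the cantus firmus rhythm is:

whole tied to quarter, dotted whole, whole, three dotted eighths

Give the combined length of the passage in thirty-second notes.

Working in thirty-second notes: whole tied to quarter (whole + quarter) = 40; dotted whole = 48; whole = 32; dotted eighth = 6; dotted eighth = 6; dotted eighth = 6.
Adding: 40 + 48 + 32 + 6 + 6 + 6 = 138 thirty-second notes.

138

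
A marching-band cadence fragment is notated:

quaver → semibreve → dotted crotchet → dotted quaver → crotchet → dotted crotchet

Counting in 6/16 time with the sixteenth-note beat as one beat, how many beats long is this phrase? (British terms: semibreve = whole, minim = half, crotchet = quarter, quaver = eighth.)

37

One sixteenth-note beat = 2 thirty-second notes.
Working in thirty-second notes: quaver = 4; semibreve = 32; dotted crotchet = 12; dotted quaver = 6; crotchet = 8; dotted crotchet = 12.
Altogether 4 + 32 + 12 + 6 + 8 + 12 = 74.
74 ÷ 2 = 37 beats.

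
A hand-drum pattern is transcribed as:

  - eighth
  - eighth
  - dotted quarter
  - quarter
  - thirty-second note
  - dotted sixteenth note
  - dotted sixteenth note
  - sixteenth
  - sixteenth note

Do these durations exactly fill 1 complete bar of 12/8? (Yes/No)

No

One bar of 12/8 = 48 thirty-second notes.
Express everything in thirty-second notes: eighth = 4; eighth = 4; dotted quarter = 12; quarter = 8; thirty-second note = 1; dotted sixteenth note = 3; dotted sixteenth note = 3; sixteenth = 2; sixteenth note = 2.
Adding: 4 + 4 + 12 + 8 + 1 + 3 + 3 + 2 + 2 = 39.
39 falls short of 48, so the answer is No.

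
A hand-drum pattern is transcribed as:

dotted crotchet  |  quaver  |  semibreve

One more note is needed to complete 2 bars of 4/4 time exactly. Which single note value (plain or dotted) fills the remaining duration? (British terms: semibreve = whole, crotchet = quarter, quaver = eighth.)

2 bars of 4/4 = 16 eighth notes.
In eighth notes: dotted crotchet = 3; quaver = 1; semibreve = 8.
Total: 3 + 1 + 8 = 12.
Remaining: 16 − 12 = 4 eighth notes, which is a half note.

half note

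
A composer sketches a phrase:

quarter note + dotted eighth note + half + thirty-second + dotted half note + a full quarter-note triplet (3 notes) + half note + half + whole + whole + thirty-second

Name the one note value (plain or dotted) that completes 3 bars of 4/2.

3 bars of 4/2 = 192 thirty-second notes.
Each duration in thirty-second notes: quarter note = 8; dotted eighth note = 6; half = 16; thirty-second = 1; dotted half note = 24; a full quarter-note triplet (3 notes) (three triplet quarters span one half) = 16; half note = 16; half = 16; whole = 32; whole = 32; thirty-second = 1.
Total: 8 + 6 + 16 + 1 + 24 + 16 + 16 + 16 + 32 + 32 + 1 = 168.
Remaining: 192 − 168 = 24 thirty-second notes, which is a dotted half note.

dotted half note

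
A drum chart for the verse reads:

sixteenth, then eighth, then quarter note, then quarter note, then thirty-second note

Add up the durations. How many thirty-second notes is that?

Convert each value to thirty-second notes: sixteenth = 2; eighth = 4; quarter note = 8; quarter note = 8; thirty-second note = 1.
Total: 2 + 4 + 8 + 8 + 1 = 23 thirty-second notes.

23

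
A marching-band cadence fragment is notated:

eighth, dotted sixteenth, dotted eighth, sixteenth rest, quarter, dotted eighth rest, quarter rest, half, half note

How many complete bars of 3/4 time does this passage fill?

One bar of 3/4 = 24 thirty-second notes.
Each duration in thirty-second notes: eighth = 4; dotted sixteenth = 3; dotted eighth = 6; sixteenth rest = 2; quarter = 8; dotted eighth rest = 6; quarter rest = 8; half = 16; half note = 16.
Adding: 4 + 3 + 6 + 2 + 8 + 6 + 8 + 16 + 16 = 69.
69 ÷ 24 = 2 complete bars with 21 left over.

2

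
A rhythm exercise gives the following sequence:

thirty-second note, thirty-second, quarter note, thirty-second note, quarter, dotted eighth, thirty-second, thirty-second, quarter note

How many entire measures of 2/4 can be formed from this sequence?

2

One bar of 2/4 = 16 thirty-second notes.
Working in thirty-second notes: thirty-second note = 1; thirty-second = 1; quarter note = 8; thirty-second note = 1; quarter = 8; dotted eighth = 6; thirty-second = 1; thirty-second = 1; quarter note = 8.
Total: 1 + 1 + 8 + 1 + 8 + 6 + 1 + 1 + 8 = 35.
35 ÷ 16 = 2 complete bars with 3 left over.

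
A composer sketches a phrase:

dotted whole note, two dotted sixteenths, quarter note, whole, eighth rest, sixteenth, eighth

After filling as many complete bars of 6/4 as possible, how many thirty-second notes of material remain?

8

One bar of 6/4 = 48 thirty-second notes.
In thirty-second notes: dotted whole note = 48; dotted sixteenth = 3; dotted sixteenth = 3; quarter note = 8; whole = 32; eighth rest = 4; sixteenth = 2; eighth = 4.
Adding: 48 + 3 + 3 + 8 + 32 + 4 + 2 + 4 = 104.
104 ÷ 48 = 2 complete bars with 8 thirty-second notes remaining.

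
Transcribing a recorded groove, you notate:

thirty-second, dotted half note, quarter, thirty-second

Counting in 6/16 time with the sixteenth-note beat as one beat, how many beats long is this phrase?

17

One sixteenth-note beat = 2 thirty-second notes.
Convert each value to thirty-second notes: thirty-second = 1; dotted half note = 24; quarter = 8; thirty-second = 1.
Total: 1 + 24 + 8 + 1 = 34.
34 ÷ 2 = 17 beats.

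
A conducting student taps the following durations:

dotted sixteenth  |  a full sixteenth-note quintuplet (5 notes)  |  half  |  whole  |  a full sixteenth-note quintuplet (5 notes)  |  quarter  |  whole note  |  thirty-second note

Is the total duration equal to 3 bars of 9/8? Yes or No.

Yes

One bar of 9/8 = 36 thirty-second notes, so 3 bars = 108.
Express everything in thirty-second notes: dotted sixteenth = 3; a full sixteenth-note quintuplet (5 notes) (five quintuplet sixteenths span one quarter) = 8; half = 16; whole = 32; a full sixteenth-note quintuplet (5 notes) (five quintuplet sixteenths span one quarter) = 8; quarter = 8; whole note = 32; thirty-second note = 1.
Adding: 3 + 8 + 16 + 32 + 8 + 8 + 32 + 1 = 108.
108 equals 108, so the answer is Yes.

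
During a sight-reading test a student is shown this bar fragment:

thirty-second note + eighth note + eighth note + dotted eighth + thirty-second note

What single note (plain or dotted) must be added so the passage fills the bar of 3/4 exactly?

The bar of 3/4 = 24 thirty-second notes.
Express everything in thirty-second notes: thirty-second note = 1; eighth note = 4; eighth note = 4; dotted eighth = 6; thirty-second note = 1.
Adding: 1 + 4 + 4 + 6 + 1 = 16.
Remaining: 24 − 16 = 8 thirty-second notes, which is a quarter note.

quarter note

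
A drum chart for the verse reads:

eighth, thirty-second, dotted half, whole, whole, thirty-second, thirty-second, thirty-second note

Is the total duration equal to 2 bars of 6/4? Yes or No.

Yes

One bar of 6/4 = 48 thirty-second notes, so 2 bars = 96.
In thirty-second notes: eighth = 4; thirty-second = 1; dotted half = 24; whole = 32; whole = 32; thirty-second = 1; thirty-second = 1; thirty-second note = 1.
Adding: 4 + 1 + 24 + 32 + 32 + 1 + 1 + 1 = 96.
96 equals 96, so the answer is Yes.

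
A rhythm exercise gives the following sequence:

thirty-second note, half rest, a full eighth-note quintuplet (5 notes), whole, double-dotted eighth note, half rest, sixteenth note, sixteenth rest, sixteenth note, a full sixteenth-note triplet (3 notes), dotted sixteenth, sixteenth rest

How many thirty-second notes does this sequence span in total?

103

Express everything in thirty-second notes: thirty-second note = 1; half rest = 16; a full eighth-note quintuplet (5 notes) (five quintuplet eighths span one half) = 16; whole = 32; double-dotted eighth note = 7; half rest = 16; sixteenth note = 2; sixteenth rest = 2; sixteenth note = 2; a full sixteenth-note triplet (3 notes) (three triplet sixteenths span one eighth) = 4; dotted sixteenth = 3; sixteenth rest = 2.
Sum: 1 + 16 + 16 + 32 + 7 + 16 + 2 + 2 + 2 + 4 + 3 + 2 = 103 thirty-second notes.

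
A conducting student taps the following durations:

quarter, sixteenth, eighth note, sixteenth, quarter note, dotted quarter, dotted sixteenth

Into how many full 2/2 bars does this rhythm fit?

1

One bar of 2/2 = 32 thirty-second notes.
In thirty-second notes: quarter = 8; sixteenth = 2; eighth note = 4; sixteenth = 2; quarter note = 8; dotted quarter = 12; dotted sixteenth = 3.
Adding: 8 + 2 + 4 + 2 + 8 + 12 + 3 = 39.
39 ÷ 32 = 1 complete bar with 7 left over.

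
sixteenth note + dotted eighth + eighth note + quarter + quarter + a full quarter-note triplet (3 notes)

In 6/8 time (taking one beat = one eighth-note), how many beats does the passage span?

11

One eighth-note beat = 2 sixteenth notes.
Working in sixteenth notes: sixteenth note = 1; dotted eighth = 3; eighth note = 2; quarter = 4; quarter = 4; a full quarter-note triplet (3 notes) (three triplet quarters span one half) = 8.
Altogether 1 + 3 + 2 + 4 + 4 + 8 = 22.
22 ÷ 2 = 11 beats.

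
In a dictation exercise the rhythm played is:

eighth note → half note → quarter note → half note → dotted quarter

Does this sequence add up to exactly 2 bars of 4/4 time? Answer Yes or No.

One bar of 4/4 = 8 eighth notes, so 2 bars = 16.
Express everything in eighth notes: eighth note = 1; half note = 4; quarter note = 2; half note = 4; dotted quarter = 3.
Sum: 1 + 4 + 2 + 4 + 3 = 14.
14 falls short of 16, so the answer is No.

No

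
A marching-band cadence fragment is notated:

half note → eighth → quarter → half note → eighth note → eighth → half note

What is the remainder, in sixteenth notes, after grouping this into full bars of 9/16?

One bar of 9/16 = 9 sixteenth notes.
Convert each value to sixteenth notes: half note = 8; eighth = 2; quarter = 4; half note = 8; eighth note = 2; eighth = 2; half note = 8.
Altogether 8 + 2 + 4 + 8 + 2 + 2 + 8 = 34.
34 ÷ 9 = 3 complete bars with 7 sixteenth notes remaining.

7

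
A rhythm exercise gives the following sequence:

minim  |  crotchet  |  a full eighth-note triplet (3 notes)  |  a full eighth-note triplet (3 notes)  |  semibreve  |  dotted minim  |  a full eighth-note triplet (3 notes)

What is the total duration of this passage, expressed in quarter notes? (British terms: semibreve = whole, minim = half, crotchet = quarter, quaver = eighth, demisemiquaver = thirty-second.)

13

In quarter notes: minim = 2; crotchet = 1; a full eighth-note triplet (3 notes) (three triplet eighths span one quarter) = 1; a full eighth-note triplet (3 notes) (three triplet eighths span one quarter) = 1; semibreve = 4; dotted minim = 3; a full eighth-note triplet (3 notes) (three triplet eighths span one quarter) = 1.
Adding: 2 + 1 + 1 + 1 + 4 + 3 + 1 = 13 quarter notes.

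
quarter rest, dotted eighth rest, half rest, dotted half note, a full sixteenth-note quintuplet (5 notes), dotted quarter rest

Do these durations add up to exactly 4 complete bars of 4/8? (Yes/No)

One bar of 4/8 = 8 sixteenth notes, so 4 bars = 32.
Convert each value to sixteenth notes: quarter rest = 4; dotted eighth rest = 3; half rest = 8; dotted half note = 12; a full sixteenth-note quintuplet (5 notes) (five quintuplet sixteenths span one quarter) = 4; dotted quarter rest = 6.
Adding: 4 + 3 + 8 + 12 + 4 + 6 = 37.
37 exceeds 32, so the answer is No.

No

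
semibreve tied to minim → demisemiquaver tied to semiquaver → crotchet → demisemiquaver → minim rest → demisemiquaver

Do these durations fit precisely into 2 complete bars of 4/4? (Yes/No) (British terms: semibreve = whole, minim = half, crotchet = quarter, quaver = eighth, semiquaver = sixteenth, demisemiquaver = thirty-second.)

No

One bar of 4/4 = 32 thirty-second notes, so 2 bars = 64.
In thirty-second notes: semibreve tied to minim (semibreve + minim) = 48; demisemiquaver tied to semiquaver (demisemiquaver + semiquaver) = 3; crotchet = 8; demisemiquaver = 1; minim rest = 16; demisemiquaver = 1.
Adding: 48 + 3 + 8 + 1 + 16 + 1 = 77.
77 exceeds 64, so the answer is No.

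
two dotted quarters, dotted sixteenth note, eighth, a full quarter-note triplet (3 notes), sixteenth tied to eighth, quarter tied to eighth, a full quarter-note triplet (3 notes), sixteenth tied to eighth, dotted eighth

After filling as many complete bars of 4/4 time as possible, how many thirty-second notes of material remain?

One bar of 4/4 = 32 thirty-second notes.
Convert each value to thirty-second notes: dotted quarter = 12; dotted quarter = 12; dotted sixteenth note = 3; eighth = 4; a full quarter-note triplet (3 notes) (three triplet quarters span one half) = 16; sixteenth tied to eighth (sixteenth + eighth) = 6; quarter tied to eighth (quarter + eighth) = 12; a full quarter-note triplet (3 notes) (three triplet quarters span one half) = 16; sixteenth tied to eighth (sixteenth + eighth) = 6; dotted eighth = 6.
Adding: 12 + 12 + 3 + 4 + 16 + 6 + 12 + 16 + 6 + 6 = 93.
93 ÷ 32 = 2 complete bars with 29 thirty-second notes remaining.

29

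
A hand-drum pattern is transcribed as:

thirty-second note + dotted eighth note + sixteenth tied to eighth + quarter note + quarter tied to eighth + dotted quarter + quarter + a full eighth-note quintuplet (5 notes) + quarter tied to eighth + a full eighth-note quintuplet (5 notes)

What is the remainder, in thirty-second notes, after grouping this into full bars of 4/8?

1

One bar of 4/8 = 16 thirty-second notes.
In thirty-second notes: thirty-second note = 1; dotted eighth note = 6; sixteenth tied to eighth (sixteenth + eighth) = 6; quarter note = 8; quarter tied to eighth (quarter + eighth) = 12; dotted quarter = 12; quarter = 8; a full eighth-note quintuplet (5 notes) (five quintuplet eighths span one half) = 16; quarter tied to eighth (quarter + eighth) = 12; a full eighth-note quintuplet (5 notes) (five quintuplet eighths span one half) = 16.
Total: 1 + 6 + 6 + 8 + 12 + 12 + 8 + 16 + 12 + 16 = 97.
97 ÷ 16 = 6 complete bars with 1 thirty-second note remaining.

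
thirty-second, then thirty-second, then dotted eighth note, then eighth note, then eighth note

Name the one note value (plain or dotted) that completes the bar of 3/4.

The bar of 3/4 = 24 thirty-second notes.
Working in thirty-second notes: thirty-second = 1; thirty-second = 1; dotted eighth note = 6; eighth note = 4; eighth note = 4.
Altogether 1 + 1 + 6 + 4 + 4 = 16.
Remaining: 24 − 16 = 8 thirty-second notes, which is a quarter note.

quarter note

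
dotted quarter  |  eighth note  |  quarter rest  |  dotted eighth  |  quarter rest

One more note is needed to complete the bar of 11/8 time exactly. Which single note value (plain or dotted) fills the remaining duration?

dotted eighth note

The bar of 11/8 = 22 sixteenth notes.
Working in sixteenth notes: dotted quarter = 6; eighth note = 2; quarter rest = 4; dotted eighth = 3; quarter rest = 4.
Total: 6 + 2 + 4 + 3 + 4 = 19.
Remaining: 22 − 19 = 3 sixteenth notes, which is a dotted eighth note.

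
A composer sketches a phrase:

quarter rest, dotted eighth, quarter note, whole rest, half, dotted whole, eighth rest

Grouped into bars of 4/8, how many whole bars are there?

7

One bar of 4/8 = 8 sixteenth notes.
Express everything in sixteenth notes: quarter rest = 4; dotted eighth = 3; quarter note = 4; whole rest = 16; half = 8; dotted whole = 24; eighth rest = 2.
Adding: 4 + 3 + 4 + 16 + 8 + 24 + 2 = 61.
61 ÷ 8 = 7 complete bars with 5 left over.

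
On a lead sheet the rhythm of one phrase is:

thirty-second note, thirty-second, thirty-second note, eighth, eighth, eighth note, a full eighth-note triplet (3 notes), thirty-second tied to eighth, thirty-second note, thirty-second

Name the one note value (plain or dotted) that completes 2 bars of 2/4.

sixteenth note

2 bars of 2/4 = 32 thirty-second notes.
Working in thirty-second notes: thirty-second note = 1; thirty-second = 1; thirty-second note = 1; eighth = 4; eighth = 4; eighth note = 4; a full eighth-note triplet (3 notes) (three triplet eighths span one quarter) = 8; thirty-second tied to eighth (thirty-second + eighth) = 5; thirty-second note = 1; thirty-second = 1.
Altogether 1 + 1 + 1 + 4 + 4 + 4 + 8 + 5 + 1 + 1 = 30.
Remaining: 32 − 30 = 2 thirty-second notes, which is a sixteenth note.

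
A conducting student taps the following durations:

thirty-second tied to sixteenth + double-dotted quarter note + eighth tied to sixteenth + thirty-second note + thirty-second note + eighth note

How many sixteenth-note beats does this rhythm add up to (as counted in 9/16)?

One sixteenth-note beat = 2 thirty-second notes.
Express everything in thirty-second notes: thirty-second tied to sixteenth (thirty-second + sixteenth) = 3; double-dotted quarter note = 14; eighth tied to sixteenth (eighth + sixteenth) = 6; thirty-second note = 1; thirty-second note = 1; eighth note = 4.
Adding: 3 + 14 + 6 + 1 + 1 + 4 = 29.
29 ÷ 2 = 14.5 beats.

14.5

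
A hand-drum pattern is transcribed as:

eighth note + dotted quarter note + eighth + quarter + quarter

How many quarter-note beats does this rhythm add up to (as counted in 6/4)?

One quarter-note beat = 2 eighth notes.
Express everything in eighth notes: eighth note = 1; dotted quarter note = 3; eighth = 1; quarter = 2; quarter = 2.
Adding: 1 + 3 + 1 + 2 + 2 = 9.
9 ÷ 2 = 4.5 beats.

4.5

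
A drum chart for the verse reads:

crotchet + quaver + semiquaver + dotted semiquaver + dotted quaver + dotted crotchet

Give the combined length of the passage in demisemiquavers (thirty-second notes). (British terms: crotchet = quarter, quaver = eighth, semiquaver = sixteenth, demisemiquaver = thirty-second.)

35

Express everything in thirty-second notes: crotchet = 8; quaver = 4; semiquaver = 2; dotted semiquaver = 3; dotted quaver = 6; dotted crotchet = 12.
Sum: 8 + 4 + 2 + 3 + 6 + 12 = 35 thirty-second notes.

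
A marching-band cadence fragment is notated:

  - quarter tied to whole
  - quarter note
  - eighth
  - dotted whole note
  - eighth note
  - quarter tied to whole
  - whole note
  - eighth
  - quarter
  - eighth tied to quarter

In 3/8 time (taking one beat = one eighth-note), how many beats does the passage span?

50

One eighth-note beat = 2 sixteenth notes.
Convert each value to sixteenth notes: quarter tied to whole (quarter + whole) = 20; quarter note = 4; eighth = 2; dotted whole note = 24; eighth note = 2; quarter tied to whole (quarter + whole) = 20; whole note = 16; eighth = 2; quarter = 4; eighth tied to quarter (eighth + quarter) = 6.
Sum: 20 + 4 + 2 + 24 + 2 + 20 + 16 + 2 + 4 + 6 = 100.
100 ÷ 2 = 50 beats.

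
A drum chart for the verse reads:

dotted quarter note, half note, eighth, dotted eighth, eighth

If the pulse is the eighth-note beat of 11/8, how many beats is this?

10.5

One eighth-note beat = 2 sixteenth notes.
Each duration in sixteenth notes: dotted quarter note = 6; half note = 8; eighth = 2; dotted eighth = 3; eighth = 2.
Sum: 6 + 8 + 2 + 3 + 2 = 21.
21 ÷ 2 = 10.5 beats.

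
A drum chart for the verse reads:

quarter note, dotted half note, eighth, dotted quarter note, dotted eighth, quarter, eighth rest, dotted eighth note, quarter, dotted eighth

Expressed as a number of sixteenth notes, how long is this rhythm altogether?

Working in sixteenth notes: quarter note = 4; dotted half note = 12; eighth = 2; dotted quarter note = 6; dotted eighth = 3; quarter = 4; eighth rest = 2; dotted eighth note = 3; quarter = 4; dotted eighth = 3.
Adding: 4 + 12 + 2 + 6 + 3 + 4 + 2 + 3 + 4 + 3 = 43 sixteenth notes.

43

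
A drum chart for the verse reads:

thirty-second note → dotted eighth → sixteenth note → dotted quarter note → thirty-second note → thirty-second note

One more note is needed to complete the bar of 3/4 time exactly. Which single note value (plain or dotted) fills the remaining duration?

thirty-second note

The bar of 3/4 = 24 thirty-second notes.
In thirty-second notes: thirty-second note = 1; dotted eighth = 6; sixteenth note = 2; dotted quarter note = 12; thirty-second note = 1; thirty-second note = 1.
Adding: 1 + 6 + 2 + 12 + 1 + 1 = 23.
Remaining: 24 − 23 = 1 thirty-second note, which is a thirty-second note.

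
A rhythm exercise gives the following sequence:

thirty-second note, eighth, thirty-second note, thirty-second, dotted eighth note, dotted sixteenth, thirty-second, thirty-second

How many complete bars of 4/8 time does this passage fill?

1

One bar of 4/8 = 16 thirty-second notes.
Convert each value to thirty-second notes: thirty-second note = 1; eighth = 4; thirty-second note = 1; thirty-second = 1; dotted eighth note = 6; dotted sixteenth = 3; thirty-second = 1; thirty-second = 1.
Sum: 1 + 4 + 1 + 1 + 6 + 3 + 1 + 1 = 18.
18 ÷ 16 = 1 complete bar with 2 left over.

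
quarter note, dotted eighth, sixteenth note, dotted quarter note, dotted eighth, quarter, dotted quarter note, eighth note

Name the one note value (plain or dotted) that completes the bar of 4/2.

The bar of 4/2 = 32 sixteenth notes.
In sixteenth notes: quarter note = 4; dotted eighth = 3; sixteenth note = 1; dotted quarter note = 6; dotted eighth = 3; quarter = 4; dotted quarter note = 6; eighth note = 2.
Altogether 4 + 3 + 1 + 6 + 3 + 4 + 6 + 2 = 29.
Remaining: 32 − 29 = 3 sixteenth notes, which is a dotted eighth note.

dotted eighth note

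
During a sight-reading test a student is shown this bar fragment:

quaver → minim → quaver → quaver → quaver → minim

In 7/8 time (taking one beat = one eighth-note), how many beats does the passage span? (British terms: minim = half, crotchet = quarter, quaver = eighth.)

12

One eighth-note beat = 2 sixteenth notes.
Convert each value to sixteenth notes: quaver = 2; minim = 8; quaver = 2; quaver = 2; quaver = 2; minim = 8.
Total: 2 + 8 + 2 + 2 + 2 + 8 = 24.
24 ÷ 2 = 12 beats.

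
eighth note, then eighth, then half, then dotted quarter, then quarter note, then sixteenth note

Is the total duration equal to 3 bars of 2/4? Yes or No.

No

One bar of 2/4 = 8 sixteenth notes, so 3 bars = 24.
Convert each value to sixteenth notes: eighth note = 2; eighth = 2; half = 8; dotted quarter = 6; quarter note = 4; sixteenth note = 1.
Altogether 2 + 2 + 8 + 6 + 4 + 1 = 23.
23 falls short of 24, so the answer is No.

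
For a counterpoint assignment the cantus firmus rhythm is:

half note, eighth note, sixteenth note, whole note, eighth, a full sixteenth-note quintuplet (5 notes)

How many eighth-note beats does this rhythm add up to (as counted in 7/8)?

One eighth-note beat = 2 sixteenth notes.
Working in sixteenth notes: half note = 8; eighth note = 2; sixteenth note = 1; whole note = 16; eighth = 2; a full sixteenth-note quintuplet (5 notes) (five quintuplet sixteenths span one quarter) = 4.
Total: 8 + 2 + 1 + 16 + 2 + 4 = 33.
33 ÷ 2 = 16.5 beats.

16.5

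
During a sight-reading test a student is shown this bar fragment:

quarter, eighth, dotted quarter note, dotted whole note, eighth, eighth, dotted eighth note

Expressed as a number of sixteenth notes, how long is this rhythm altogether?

Working in sixteenth notes: quarter = 4; eighth = 2; dotted quarter note = 6; dotted whole note = 24; eighth = 2; eighth = 2; dotted eighth note = 3.
Altogether 4 + 2 + 6 + 24 + 2 + 2 + 3 = 43 sixteenth notes.

43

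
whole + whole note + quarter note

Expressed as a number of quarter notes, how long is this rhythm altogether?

9

Convert each value to quarter notes: whole = 4; whole note = 4; quarter note = 1.
Sum: 4 + 4 + 1 = 9 quarter notes.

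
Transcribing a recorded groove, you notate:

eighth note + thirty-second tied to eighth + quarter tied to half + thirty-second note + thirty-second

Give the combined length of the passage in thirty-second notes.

35

Express everything in thirty-second notes: eighth note = 4; thirty-second tied to eighth (thirty-second + eighth) = 5; quarter tied to half (quarter + half) = 24; thirty-second note = 1; thirty-second = 1.
Sum: 4 + 5 + 24 + 1 + 1 = 35 thirty-second notes.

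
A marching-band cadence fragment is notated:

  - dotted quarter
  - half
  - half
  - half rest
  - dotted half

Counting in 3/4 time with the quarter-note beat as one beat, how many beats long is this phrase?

10.5

One quarter-note beat = 2 eighth notes.
Each duration in eighth notes: dotted quarter = 3; half = 4; half = 4; half rest = 4; dotted half = 6.
Total: 3 + 4 + 4 + 4 + 6 = 21.
21 ÷ 2 = 10.5 beats.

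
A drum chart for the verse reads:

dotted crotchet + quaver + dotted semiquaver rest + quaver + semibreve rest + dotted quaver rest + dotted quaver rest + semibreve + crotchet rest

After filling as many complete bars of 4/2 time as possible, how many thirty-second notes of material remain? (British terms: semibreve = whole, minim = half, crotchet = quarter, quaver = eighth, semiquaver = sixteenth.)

One bar of 4/2 = 64 thirty-second notes.
Convert each value to thirty-second notes: dotted crotchet = 12; quaver = 4; dotted semiquaver rest = 3; quaver = 4; semibreve rest = 32; dotted quaver rest = 6; dotted quaver rest = 6; semibreve = 32; crotchet rest = 8.
Altogether 12 + 4 + 3 + 4 + 32 + 6 + 6 + 32 + 8 = 107.
107 ÷ 64 = 1 complete bar with 43 thirty-second notes remaining.

43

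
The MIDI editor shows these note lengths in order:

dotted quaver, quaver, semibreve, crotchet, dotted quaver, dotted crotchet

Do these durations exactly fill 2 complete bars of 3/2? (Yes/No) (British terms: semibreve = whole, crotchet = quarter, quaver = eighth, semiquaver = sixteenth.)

No

One bar of 3/2 = 24 sixteenth notes, so 2 bars = 48.
Each duration in sixteenth notes: dotted quaver = 3; quaver = 2; semibreve = 16; crotchet = 4; dotted quaver = 3; dotted crotchet = 6.
Altogether 3 + 2 + 16 + 4 + 3 + 6 = 34.
34 falls short of 48, so the answer is No.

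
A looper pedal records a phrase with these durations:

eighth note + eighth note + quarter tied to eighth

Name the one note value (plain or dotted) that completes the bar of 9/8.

The bar of 9/8 = 9 eighth notes.
Each duration in eighth notes: eighth note = 1; eighth note = 1; quarter tied to eighth (quarter + eighth) = 3.
Adding: 1 + 1 + 3 = 5.
Remaining: 9 − 5 = 4 eighth notes, which is a half note.

half note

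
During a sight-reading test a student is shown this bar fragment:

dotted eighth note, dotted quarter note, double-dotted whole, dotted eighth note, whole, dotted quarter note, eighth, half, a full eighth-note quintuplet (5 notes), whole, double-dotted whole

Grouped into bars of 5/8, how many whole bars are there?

12

One bar of 5/8 = 10 sixteenth notes.
Working in sixteenth notes: dotted eighth note = 3; dotted quarter note = 6; double-dotted whole = 28; dotted eighth note = 3; whole = 16; dotted quarter note = 6; eighth = 2; half = 8; a full eighth-note quintuplet (5 notes) (five quintuplet eighths span one half) = 8; whole = 16; double-dotted whole = 28.
Adding: 3 + 6 + 28 + 3 + 16 + 6 + 2 + 8 + 8 + 16 + 28 = 124.
124 ÷ 10 = 12 complete bars with 4 left over.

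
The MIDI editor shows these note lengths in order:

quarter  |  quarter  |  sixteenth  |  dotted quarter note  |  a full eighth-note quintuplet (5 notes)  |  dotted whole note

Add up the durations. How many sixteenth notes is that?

47

In sixteenth notes: quarter = 4; quarter = 4; sixteenth = 1; dotted quarter note = 6; a full eighth-note quintuplet (5 notes) (five quintuplet eighths span one half) = 8; dotted whole note = 24.
Sum: 4 + 4 + 1 + 6 + 8 + 24 = 47 sixteenth notes.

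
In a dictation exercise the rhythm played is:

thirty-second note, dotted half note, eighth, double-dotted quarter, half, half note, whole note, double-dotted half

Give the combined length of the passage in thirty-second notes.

Express everything in thirty-second notes: thirty-second note = 1; dotted half note = 24; eighth = 4; double-dotted quarter = 14; half = 16; half note = 16; whole note = 32; double-dotted half = 28.
Altogether 1 + 24 + 4 + 14 + 16 + 16 + 32 + 28 = 135 thirty-second notes.

135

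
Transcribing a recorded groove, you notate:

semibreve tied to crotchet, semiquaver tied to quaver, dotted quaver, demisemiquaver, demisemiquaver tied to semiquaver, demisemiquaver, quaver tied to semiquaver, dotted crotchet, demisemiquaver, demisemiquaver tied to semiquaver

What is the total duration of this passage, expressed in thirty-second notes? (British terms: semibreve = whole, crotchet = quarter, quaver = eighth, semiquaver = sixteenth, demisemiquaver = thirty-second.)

79

In thirty-second notes: semibreve tied to crotchet (semibreve + crotchet) = 40; semiquaver tied to quaver (semiquaver + quaver) = 6; dotted quaver = 6; demisemiquaver = 1; demisemiquaver tied to semiquaver (demisemiquaver + semiquaver) = 3; demisemiquaver = 1; quaver tied to semiquaver (quaver + semiquaver) = 6; dotted crotchet = 12; demisemiquaver = 1; demisemiquaver tied to semiquaver (demisemiquaver + semiquaver) = 3.
Altogether 40 + 6 + 6 + 1 + 3 + 1 + 6 + 12 + 1 + 3 = 79 thirty-second notes.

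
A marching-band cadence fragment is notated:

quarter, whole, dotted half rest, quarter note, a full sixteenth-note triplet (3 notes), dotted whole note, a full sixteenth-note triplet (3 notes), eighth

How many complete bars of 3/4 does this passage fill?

5

One bar of 3/4 = 6 eighth notes.
Convert each value to eighth notes: quarter = 2; whole = 8; dotted half rest = 6; quarter note = 2; a full sixteenth-note triplet (3 notes) (three triplet sixteenths span one eighth) = 1; dotted whole note = 12; a full sixteenth-note triplet (3 notes) (three triplet sixteenths span one eighth) = 1; eighth = 1.
Altogether 2 + 8 + 6 + 2 + 1 + 12 + 1 + 1 = 33.
33 ÷ 6 = 5 complete bars with 3 left over.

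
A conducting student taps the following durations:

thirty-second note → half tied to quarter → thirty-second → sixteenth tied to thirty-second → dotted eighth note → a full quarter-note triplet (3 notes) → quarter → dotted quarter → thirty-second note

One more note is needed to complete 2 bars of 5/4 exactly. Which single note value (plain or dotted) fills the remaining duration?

2 bars of 5/4 = 80 thirty-second notes.
Each duration in thirty-second notes: thirty-second note = 1; half tied to quarter (half + quarter) = 24; thirty-second = 1; sixteenth tied to thirty-second (sixteenth + thirty-second) = 3; dotted eighth note = 6; a full quarter-note triplet (3 notes) (three triplet quarters span one half) = 16; quarter = 8; dotted quarter = 12; thirty-second note = 1.
Sum: 1 + 24 + 1 + 3 + 6 + 16 + 8 + 12 + 1 = 72.
Remaining: 80 − 72 = 8 thirty-second notes, which is a quarter note.

quarter note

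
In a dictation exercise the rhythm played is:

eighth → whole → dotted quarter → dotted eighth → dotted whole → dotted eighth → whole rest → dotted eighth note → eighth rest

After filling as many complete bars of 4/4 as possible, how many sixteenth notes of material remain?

11

One bar of 4/4 = 16 sixteenth notes.
In sixteenth notes: eighth = 2; whole = 16; dotted quarter = 6; dotted eighth = 3; dotted whole = 24; dotted eighth = 3; whole rest = 16; dotted eighth note = 3; eighth rest = 2.
Adding: 2 + 16 + 6 + 3 + 24 + 3 + 16 + 3 + 2 = 75.
75 ÷ 16 = 4 complete bars with 11 sixteenth notes remaining.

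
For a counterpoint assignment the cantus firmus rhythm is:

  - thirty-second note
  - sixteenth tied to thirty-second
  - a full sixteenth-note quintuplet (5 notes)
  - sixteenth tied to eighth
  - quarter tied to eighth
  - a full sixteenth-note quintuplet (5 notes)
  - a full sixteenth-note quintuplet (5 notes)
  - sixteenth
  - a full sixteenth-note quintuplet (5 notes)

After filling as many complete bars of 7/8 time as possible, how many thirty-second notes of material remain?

One bar of 7/8 = 28 thirty-second notes.
In thirty-second notes: thirty-second note = 1; sixteenth tied to thirty-second (sixteenth + thirty-second) = 3; a full sixteenth-note quintuplet (5 notes) (five quintuplet sixteenths span one quarter) = 8; sixteenth tied to eighth (sixteenth + eighth) = 6; quarter tied to eighth (quarter + eighth) = 12; a full sixteenth-note quintuplet (5 notes) (five quintuplet sixteenths span one quarter) = 8; a full sixteenth-note quintuplet (5 notes) (five quintuplet sixteenths span one quarter) = 8; sixteenth = 2; a full sixteenth-note quintuplet (5 notes) (five quintuplet sixteenths span one quarter) = 8.
Adding: 1 + 3 + 8 + 6 + 12 + 8 + 8 + 2 + 8 = 56.
56 ÷ 28 = 2 complete bars with 0 thirty-second notes remaining.

0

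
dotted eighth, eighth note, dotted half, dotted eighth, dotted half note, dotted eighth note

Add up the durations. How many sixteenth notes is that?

35

In sixteenth notes: dotted eighth = 3; eighth note = 2; dotted half = 12; dotted eighth = 3; dotted half note = 12; dotted eighth note = 3.
Total: 3 + 2 + 12 + 3 + 12 + 3 = 35 sixteenth notes.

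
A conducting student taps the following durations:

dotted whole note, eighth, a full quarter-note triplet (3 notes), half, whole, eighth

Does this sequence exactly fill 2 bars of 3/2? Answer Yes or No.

No

One bar of 3/2 = 12 eighth notes, so 2 bars = 24.
Express everything in eighth notes: dotted whole note = 12; eighth = 1; a full quarter-note triplet (3 notes) (three triplet quarters span one half) = 4; half = 4; whole = 8; eighth = 1.
Total: 12 + 1 + 4 + 4 + 8 + 1 = 30.
30 exceeds 24, so the answer is No.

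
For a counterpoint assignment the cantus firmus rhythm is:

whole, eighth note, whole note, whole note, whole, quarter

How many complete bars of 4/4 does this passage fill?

4

One bar of 4/4 = 8 eighth notes.
Each duration in eighth notes: whole = 8; eighth note = 1; whole note = 8; whole note = 8; whole = 8; quarter = 2.
Adding: 8 + 1 + 8 + 8 + 8 + 2 = 35.
35 ÷ 8 = 4 complete bars with 3 left over.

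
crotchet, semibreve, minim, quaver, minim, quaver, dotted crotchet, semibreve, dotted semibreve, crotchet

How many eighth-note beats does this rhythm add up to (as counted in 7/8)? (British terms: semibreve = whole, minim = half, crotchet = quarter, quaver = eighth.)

One eighth-note beat = 2 sixteenth notes.
Convert each value to sixteenth notes: crotchet = 4; semibreve = 16; minim = 8; quaver = 2; minim = 8; quaver = 2; dotted crotchet = 6; semibreve = 16; dotted semibreve = 24; crotchet = 4.
Total: 4 + 16 + 8 + 2 + 8 + 2 + 6 + 16 + 24 + 4 = 90.
90 ÷ 2 = 45 beats.

45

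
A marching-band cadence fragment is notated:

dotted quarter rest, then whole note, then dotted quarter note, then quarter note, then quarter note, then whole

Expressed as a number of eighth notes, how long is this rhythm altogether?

26

Convert each value to eighth notes: dotted quarter rest = 3; whole note = 8; dotted quarter note = 3; quarter note = 2; quarter note = 2; whole = 8.
Adding: 3 + 8 + 3 + 2 + 2 + 8 = 26 eighth notes.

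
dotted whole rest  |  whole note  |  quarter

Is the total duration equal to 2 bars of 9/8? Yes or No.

No

One bar of 9/8 = 9 eighth notes, so 2 bars = 18.
In eighth notes: dotted whole rest = 12; whole note = 8; quarter = 2.
Total: 12 + 8 + 2 = 22.
22 exceeds 18, so the answer is No.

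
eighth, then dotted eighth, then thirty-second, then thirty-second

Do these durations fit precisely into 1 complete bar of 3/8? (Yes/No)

One bar of 3/8 = 12 thirty-second notes.
In thirty-second notes: eighth = 4; dotted eighth = 6; thirty-second = 1; thirty-second = 1.
Sum: 4 + 6 + 1 + 1 = 12.
12 equals 12, so the answer is Yes.

Yes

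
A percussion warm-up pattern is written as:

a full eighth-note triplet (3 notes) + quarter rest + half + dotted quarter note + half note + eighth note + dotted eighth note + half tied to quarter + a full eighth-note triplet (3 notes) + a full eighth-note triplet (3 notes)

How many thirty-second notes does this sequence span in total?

110

Each duration in thirty-second notes: a full eighth-note triplet (3 notes) (three triplet eighths span one quarter) = 8; quarter rest = 8; half = 16; dotted quarter note = 12; half note = 16; eighth note = 4; dotted eighth note = 6; half tied to quarter (half + quarter) = 24; a full eighth-note triplet (3 notes) (three triplet eighths span one quarter) = 8; a full eighth-note triplet (3 notes) (three triplet eighths span one quarter) = 8.
Adding: 8 + 8 + 16 + 12 + 16 + 4 + 6 + 24 + 8 + 8 = 110 thirty-second notes.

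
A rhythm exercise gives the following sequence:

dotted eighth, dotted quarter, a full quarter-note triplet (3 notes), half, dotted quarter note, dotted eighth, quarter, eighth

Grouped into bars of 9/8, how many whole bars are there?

One bar of 9/8 = 18 sixteenth notes.
Each duration in sixteenth notes: dotted eighth = 3; dotted quarter = 6; a full quarter-note triplet (3 notes) (three triplet quarters span one half) = 8; half = 8; dotted quarter note = 6; dotted eighth = 3; quarter = 4; eighth = 2.
Altogether 3 + 6 + 8 + 8 + 6 + 3 + 4 + 2 = 40.
40 ÷ 18 = 2 complete bars with 4 left over.

2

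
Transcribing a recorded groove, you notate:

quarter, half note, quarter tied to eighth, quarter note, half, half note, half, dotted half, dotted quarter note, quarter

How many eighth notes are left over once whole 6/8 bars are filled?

One bar of 6/8 = 6 eighth notes.
Each duration in eighth notes: quarter = 2; half note = 4; quarter tied to eighth (quarter + eighth) = 3; quarter note = 2; half = 4; half note = 4; half = 4; dotted half = 6; dotted quarter note = 3; quarter = 2.
Altogether 2 + 4 + 3 + 2 + 4 + 4 + 4 + 6 + 3 + 2 = 34.
34 ÷ 6 = 5 complete bars with 4 eighth notes remaining.

4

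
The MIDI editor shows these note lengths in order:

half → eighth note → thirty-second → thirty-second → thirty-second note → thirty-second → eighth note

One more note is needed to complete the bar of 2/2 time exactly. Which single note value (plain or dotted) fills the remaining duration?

eighth note

The bar of 2/2 = 32 thirty-second notes.
In thirty-second notes: half = 16; eighth note = 4; thirty-second = 1; thirty-second = 1; thirty-second note = 1; thirty-second = 1; eighth note = 4.
Adding: 16 + 4 + 1 + 1 + 1 + 1 + 4 = 28.
Remaining: 32 − 28 = 4 thirty-second notes, which is a eighth note.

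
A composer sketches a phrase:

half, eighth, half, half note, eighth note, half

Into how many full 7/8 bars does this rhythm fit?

2

One bar of 7/8 = 7 eighth notes.
Express everything in eighth notes: half = 4; eighth = 1; half = 4; half note = 4; eighth note = 1; half = 4.
Altogether 4 + 1 + 4 + 4 + 1 + 4 = 18.
18 ÷ 7 = 2 complete bars with 4 left over.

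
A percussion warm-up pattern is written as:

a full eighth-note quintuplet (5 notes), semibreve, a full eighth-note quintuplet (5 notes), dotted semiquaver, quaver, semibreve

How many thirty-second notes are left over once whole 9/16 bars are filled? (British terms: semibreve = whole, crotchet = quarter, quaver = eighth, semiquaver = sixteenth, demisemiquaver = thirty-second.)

13

One bar of 9/16 = 18 thirty-second notes.
Working in thirty-second notes: a full eighth-note quintuplet (5 notes) (five quintuplet eighths span one half) = 16; semibreve = 32; a full eighth-note quintuplet (5 notes) (five quintuplet eighths span one half) = 16; dotted semiquaver = 3; quaver = 4; semibreve = 32.
Sum: 16 + 32 + 16 + 3 + 4 + 32 = 103.
103 ÷ 18 = 5 complete bars with 13 thirty-second notes remaining.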